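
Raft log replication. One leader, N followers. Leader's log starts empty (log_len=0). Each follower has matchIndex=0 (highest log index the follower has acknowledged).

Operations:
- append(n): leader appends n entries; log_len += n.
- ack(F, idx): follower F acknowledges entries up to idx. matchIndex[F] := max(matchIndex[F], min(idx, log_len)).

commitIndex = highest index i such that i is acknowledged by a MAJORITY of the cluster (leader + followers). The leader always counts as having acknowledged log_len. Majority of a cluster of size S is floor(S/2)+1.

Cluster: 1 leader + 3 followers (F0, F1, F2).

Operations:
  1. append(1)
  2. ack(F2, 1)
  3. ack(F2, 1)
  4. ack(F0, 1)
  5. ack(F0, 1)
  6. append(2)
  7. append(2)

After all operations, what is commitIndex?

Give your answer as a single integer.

Answer: 1

Derivation:
Op 1: append 1 -> log_len=1
Op 2: F2 acks idx 1 -> match: F0=0 F1=0 F2=1; commitIndex=0
Op 3: F2 acks idx 1 -> match: F0=0 F1=0 F2=1; commitIndex=0
Op 4: F0 acks idx 1 -> match: F0=1 F1=0 F2=1; commitIndex=1
Op 5: F0 acks idx 1 -> match: F0=1 F1=0 F2=1; commitIndex=1
Op 6: append 2 -> log_len=3
Op 7: append 2 -> log_len=5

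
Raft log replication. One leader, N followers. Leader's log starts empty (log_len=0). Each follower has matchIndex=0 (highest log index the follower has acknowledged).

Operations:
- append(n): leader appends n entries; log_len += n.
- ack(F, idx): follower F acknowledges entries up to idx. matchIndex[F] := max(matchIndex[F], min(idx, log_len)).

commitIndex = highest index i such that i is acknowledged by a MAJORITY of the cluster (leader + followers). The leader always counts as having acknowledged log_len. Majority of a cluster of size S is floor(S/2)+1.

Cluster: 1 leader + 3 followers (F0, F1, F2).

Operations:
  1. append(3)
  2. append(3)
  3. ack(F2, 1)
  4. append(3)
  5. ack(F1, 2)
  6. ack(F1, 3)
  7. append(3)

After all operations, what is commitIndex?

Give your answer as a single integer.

Op 1: append 3 -> log_len=3
Op 2: append 3 -> log_len=6
Op 3: F2 acks idx 1 -> match: F0=0 F1=0 F2=1; commitIndex=0
Op 4: append 3 -> log_len=9
Op 5: F1 acks idx 2 -> match: F0=0 F1=2 F2=1; commitIndex=1
Op 6: F1 acks idx 3 -> match: F0=0 F1=3 F2=1; commitIndex=1
Op 7: append 3 -> log_len=12

Answer: 1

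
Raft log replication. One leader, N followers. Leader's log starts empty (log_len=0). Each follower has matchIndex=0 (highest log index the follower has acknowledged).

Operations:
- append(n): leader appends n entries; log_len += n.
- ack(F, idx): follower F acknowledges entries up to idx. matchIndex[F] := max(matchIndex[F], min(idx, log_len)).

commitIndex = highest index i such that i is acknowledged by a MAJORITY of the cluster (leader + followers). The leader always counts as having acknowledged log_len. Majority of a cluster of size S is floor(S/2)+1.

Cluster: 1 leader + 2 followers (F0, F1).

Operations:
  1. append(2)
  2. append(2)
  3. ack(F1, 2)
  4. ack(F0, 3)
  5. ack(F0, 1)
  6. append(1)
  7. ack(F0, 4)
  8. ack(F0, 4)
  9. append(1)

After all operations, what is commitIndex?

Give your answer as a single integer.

Answer: 4

Derivation:
Op 1: append 2 -> log_len=2
Op 2: append 2 -> log_len=4
Op 3: F1 acks idx 2 -> match: F0=0 F1=2; commitIndex=2
Op 4: F0 acks idx 3 -> match: F0=3 F1=2; commitIndex=3
Op 5: F0 acks idx 1 -> match: F0=3 F1=2; commitIndex=3
Op 6: append 1 -> log_len=5
Op 7: F0 acks idx 4 -> match: F0=4 F1=2; commitIndex=4
Op 8: F0 acks idx 4 -> match: F0=4 F1=2; commitIndex=4
Op 9: append 1 -> log_len=6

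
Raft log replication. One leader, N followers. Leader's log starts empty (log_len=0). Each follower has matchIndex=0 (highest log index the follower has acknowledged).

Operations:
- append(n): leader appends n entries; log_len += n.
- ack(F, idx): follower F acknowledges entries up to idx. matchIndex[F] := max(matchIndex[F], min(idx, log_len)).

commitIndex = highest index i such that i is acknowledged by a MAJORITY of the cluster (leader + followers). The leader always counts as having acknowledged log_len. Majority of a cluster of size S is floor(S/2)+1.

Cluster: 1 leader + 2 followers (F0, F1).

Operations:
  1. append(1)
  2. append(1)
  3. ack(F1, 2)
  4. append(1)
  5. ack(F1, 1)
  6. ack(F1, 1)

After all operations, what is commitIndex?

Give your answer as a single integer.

Answer: 2

Derivation:
Op 1: append 1 -> log_len=1
Op 2: append 1 -> log_len=2
Op 3: F1 acks idx 2 -> match: F0=0 F1=2; commitIndex=2
Op 4: append 1 -> log_len=3
Op 5: F1 acks idx 1 -> match: F0=0 F1=2; commitIndex=2
Op 6: F1 acks idx 1 -> match: F0=0 F1=2; commitIndex=2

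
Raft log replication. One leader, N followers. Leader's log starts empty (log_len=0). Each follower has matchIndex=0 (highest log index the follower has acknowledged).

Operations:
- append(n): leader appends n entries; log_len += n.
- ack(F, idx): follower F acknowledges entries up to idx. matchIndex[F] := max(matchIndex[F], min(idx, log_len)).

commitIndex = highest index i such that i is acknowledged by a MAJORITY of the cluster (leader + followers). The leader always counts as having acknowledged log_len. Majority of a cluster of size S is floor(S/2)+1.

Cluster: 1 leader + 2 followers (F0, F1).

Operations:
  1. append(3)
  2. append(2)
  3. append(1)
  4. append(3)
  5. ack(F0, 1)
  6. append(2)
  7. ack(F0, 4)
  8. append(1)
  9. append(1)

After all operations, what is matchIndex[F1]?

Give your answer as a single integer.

Op 1: append 3 -> log_len=3
Op 2: append 2 -> log_len=5
Op 3: append 1 -> log_len=6
Op 4: append 3 -> log_len=9
Op 5: F0 acks idx 1 -> match: F0=1 F1=0; commitIndex=1
Op 6: append 2 -> log_len=11
Op 7: F0 acks idx 4 -> match: F0=4 F1=0; commitIndex=4
Op 8: append 1 -> log_len=12
Op 9: append 1 -> log_len=13

Answer: 0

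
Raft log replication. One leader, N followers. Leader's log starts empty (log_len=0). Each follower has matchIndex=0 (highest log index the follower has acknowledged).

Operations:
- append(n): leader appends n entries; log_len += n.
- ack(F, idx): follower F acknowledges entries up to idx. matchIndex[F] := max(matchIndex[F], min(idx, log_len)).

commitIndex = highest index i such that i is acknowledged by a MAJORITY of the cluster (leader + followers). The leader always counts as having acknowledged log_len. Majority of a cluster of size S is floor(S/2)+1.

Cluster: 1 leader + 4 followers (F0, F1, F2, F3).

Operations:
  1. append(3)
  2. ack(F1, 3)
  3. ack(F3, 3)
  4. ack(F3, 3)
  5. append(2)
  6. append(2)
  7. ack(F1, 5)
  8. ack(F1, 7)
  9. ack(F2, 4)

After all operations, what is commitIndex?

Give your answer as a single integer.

Op 1: append 3 -> log_len=3
Op 2: F1 acks idx 3 -> match: F0=0 F1=3 F2=0 F3=0; commitIndex=0
Op 3: F3 acks idx 3 -> match: F0=0 F1=3 F2=0 F3=3; commitIndex=3
Op 4: F3 acks idx 3 -> match: F0=0 F1=3 F2=0 F3=3; commitIndex=3
Op 5: append 2 -> log_len=5
Op 6: append 2 -> log_len=7
Op 7: F1 acks idx 5 -> match: F0=0 F1=5 F2=0 F3=3; commitIndex=3
Op 8: F1 acks idx 7 -> match: F0=0 F1=7 F2=0 F3=3; commitIndex=3
Op 9: F2 acks idx 4 -> match: F0=0 F1=7 F2=4 F3=3; commitIndex=4

Answer: 4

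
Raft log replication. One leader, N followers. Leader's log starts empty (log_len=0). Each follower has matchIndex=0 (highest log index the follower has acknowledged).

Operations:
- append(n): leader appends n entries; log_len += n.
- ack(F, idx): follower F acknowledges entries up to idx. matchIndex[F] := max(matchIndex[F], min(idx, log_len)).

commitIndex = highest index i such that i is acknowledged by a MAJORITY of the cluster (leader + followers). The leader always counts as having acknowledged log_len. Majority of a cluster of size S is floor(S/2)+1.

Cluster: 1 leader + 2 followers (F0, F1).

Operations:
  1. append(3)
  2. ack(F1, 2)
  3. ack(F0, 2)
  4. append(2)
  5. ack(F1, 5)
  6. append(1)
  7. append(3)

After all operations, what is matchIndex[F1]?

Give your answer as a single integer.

Op 1: append 3 -> log_len=3
Op 2: F1 acks idx 2 -> match: F0=0 F1=2; commitIndex=2
Op 3: F0 acks idx 2 -> match: F0=2 F1=2; commitIndex=2
Op 4: append 2 -> log_len=5
Op 5: F1 acks idx 5 -> match: F0=2 F1=5; commitIndex=5
Op 6: append 1 -> log_len=6
Op 7: append 3 -> log_len=9

Answer: 5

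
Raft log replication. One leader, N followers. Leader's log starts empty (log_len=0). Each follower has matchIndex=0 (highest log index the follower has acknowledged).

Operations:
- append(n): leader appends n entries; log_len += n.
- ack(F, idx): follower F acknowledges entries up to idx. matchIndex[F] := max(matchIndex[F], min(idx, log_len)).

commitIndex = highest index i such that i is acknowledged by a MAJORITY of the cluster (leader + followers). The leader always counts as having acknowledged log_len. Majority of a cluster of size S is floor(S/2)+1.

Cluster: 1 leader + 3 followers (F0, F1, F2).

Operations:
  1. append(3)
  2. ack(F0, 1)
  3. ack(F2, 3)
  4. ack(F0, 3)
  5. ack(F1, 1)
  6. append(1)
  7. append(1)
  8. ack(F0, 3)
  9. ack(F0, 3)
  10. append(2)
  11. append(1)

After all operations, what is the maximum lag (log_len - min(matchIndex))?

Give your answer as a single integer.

Op 1: append 3 -> log_len=3
Op 2: F0 acks idx 1 -> match: F0=1 F1=0 F2=0; commitIndex=0
Op 3: F2 acks idx 3 -> match: F0=1 F1=0 F2=3; commitIndex=1
Op 4: F0 acks idx 3 -> match: F0=3 F1=0 F2=3; commitIndex=3
Op 5: F1 acks idx 1 -> match: F0=3 F1=1 F2=3; commitIndex=3
Op 6: append 1 -> log_len=4
Op 7: append 1 -> log_len=5
Op 8: F0 acks idx 3 -> match: F0=3 F1=1 F2=3; commitIndex=3
Op 9: F0 acks idx 3 -> match: F0=3 F1=1 F2=3; commitIndex=3
Op 10: append 2 -> log_len=7
Op 11: append 1 -> log_len=8

Answer: 7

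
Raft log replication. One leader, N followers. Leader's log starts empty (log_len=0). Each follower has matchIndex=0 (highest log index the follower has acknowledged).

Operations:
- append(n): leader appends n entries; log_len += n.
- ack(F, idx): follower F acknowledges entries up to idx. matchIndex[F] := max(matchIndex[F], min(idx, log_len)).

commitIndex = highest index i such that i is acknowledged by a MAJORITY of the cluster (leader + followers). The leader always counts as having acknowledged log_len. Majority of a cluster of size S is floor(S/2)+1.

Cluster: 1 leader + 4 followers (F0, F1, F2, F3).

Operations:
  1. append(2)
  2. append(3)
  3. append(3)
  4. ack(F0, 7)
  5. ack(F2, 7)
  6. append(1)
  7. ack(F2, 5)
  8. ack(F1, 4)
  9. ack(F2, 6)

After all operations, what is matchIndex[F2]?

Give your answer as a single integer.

Op 1: append 2 -> log_len=2
Op 2: append 3 -> log_len=5
Op 3: append 3 -> log_len=8
Op 4: F0 acks idx 7 -> match: F0=7 F1=0 F2=0 F3=0; commitIndex=0
Op 5: F2 acks idx 7 -> match: F0=7 F1=0 F2=7 F3=0; commitIndex=7
Op 6: append 1 -> log_len=9
Op 7: F2 acks idx 5 -> match: F0=7 F1=0 F2=7 F3=0; commitIndex=7
Op 8: F1 acks idx 4 -> match: F0=7 F1=4 F2=7 F3=0; commitIndex=7
Op 9: F2 acks idx 6 -> match: F0=7 F1=4 F2=7 F3=0; commitIndex=7

Answer: 7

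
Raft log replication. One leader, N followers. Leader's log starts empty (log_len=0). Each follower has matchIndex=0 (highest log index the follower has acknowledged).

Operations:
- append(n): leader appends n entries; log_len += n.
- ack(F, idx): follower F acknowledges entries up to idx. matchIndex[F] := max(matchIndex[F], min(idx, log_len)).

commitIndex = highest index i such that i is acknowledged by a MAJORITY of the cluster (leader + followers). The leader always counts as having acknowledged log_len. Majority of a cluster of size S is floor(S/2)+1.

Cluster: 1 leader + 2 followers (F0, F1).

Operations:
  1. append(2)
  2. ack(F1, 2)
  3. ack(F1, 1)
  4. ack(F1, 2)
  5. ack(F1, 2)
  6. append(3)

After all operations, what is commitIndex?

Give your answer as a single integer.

Answer: 2

Derivation:
Op 1: append 2 -> log_len=2
Op 2: F1 acks idx 2 -> match: F0=0 F1=2; commitIndex=2
Op 3: F1 acks idx 1 -> match: F0=0 F1=2; commitIndex=2
Op 4: F1 acks idx 2 -> match: F0=0 F1=2; commitIndex=2
Op 5: F1 acks idx 2 -> match: F0=0 F1=2; commitIndex=2
Op 6: append 3 -> log_len=5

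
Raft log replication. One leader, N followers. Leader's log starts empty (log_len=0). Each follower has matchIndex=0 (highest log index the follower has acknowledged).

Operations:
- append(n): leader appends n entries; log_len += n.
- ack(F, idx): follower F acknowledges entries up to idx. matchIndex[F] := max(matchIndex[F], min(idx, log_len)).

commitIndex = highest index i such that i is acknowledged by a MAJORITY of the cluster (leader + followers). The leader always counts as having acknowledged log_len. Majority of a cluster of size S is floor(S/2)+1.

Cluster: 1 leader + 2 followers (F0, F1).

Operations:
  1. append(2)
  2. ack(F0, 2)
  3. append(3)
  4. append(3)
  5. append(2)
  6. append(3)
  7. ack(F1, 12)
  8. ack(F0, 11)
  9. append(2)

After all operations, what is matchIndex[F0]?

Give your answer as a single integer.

Answer: 11

Derivation:
Op 1: append 2 -> log_len=2
Op 2: F0 acks idx 2 -> match: F0=2 F1=0; commitIndex=2
Op 3: append 3 -> log_len=5
Op 4: append 3 -> log_len=8
Op 5: append 2 -> log_len=10
Op 6: append 3 -> log_len=13
Op 7: F1 acks idx 12 -> match: F0=2 F1=12; commitIndex=12
Op 8: F0 acks idx 11 -> match: F0=11 F1=12; commitIndex=12
Op 9: append 2 -> log_len=15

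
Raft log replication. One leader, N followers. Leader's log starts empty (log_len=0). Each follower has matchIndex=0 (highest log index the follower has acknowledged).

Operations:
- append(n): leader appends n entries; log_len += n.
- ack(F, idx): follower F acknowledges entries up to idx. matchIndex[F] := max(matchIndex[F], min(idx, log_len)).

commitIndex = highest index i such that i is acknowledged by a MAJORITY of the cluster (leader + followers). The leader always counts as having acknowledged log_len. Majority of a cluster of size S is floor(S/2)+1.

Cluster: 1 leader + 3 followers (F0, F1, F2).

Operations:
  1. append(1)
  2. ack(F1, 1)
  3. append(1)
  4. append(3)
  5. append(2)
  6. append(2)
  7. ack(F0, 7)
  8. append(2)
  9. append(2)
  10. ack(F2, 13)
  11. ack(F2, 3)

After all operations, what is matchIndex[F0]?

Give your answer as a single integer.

Answer: 7

Derivation:
Op 1: append 1 -> log_len=1
Op 2: F1 acks idx 1 -> match: F0=0 F1=1 F2=0; commitIndex=0
Op 3: append 1 -> log_len=2
Op 4: append 3 -> log_len=5
Op 5: append 2 -> log_len=7
Op 6: append 2 -> log_len=9
Op 7: F0 acks idx 7 -> match: F0=7 F1=1 F2=0; commitIndex=1
Op 8: append 2 -> log_len=11
Op 9: append 2 -> log_len=13
Op 10: F2 acks idx 13 -> match: F0=7 F1=1 F2=13; commitIndex=7
Op 11: F2 acks idx 3 -> match: F0=7 F1=1 F2=13; commitIndex=7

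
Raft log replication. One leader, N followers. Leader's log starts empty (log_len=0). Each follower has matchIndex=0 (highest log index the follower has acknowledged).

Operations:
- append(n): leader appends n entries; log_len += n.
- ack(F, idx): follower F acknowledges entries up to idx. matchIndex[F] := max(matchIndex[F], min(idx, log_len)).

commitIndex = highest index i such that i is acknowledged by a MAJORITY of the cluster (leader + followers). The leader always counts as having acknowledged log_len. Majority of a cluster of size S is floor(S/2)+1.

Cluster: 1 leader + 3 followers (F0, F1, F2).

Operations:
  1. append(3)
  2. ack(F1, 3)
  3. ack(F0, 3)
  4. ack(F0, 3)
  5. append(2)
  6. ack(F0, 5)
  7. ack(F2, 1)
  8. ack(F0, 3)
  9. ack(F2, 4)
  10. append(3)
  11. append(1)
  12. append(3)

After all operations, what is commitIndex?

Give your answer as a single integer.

Answer: 4

Derivation:
Op 1: append 3 -> log_len=3
Op 2: F1 acks idx 3 -> match: F0=0 F1=3 F2=0; commitIndex=0
Op 3: F0 acks idx 3 -> match: F0=3 F1=3 F2=0; commitIndex=3
Op 4: F0 acks idx 3 -> match: F0=3 F1=3 F2=0; commitIndex=3
Op 5: append 2 -> log_len=5
Op 6: F0 acks idx 5 -> match: F0=5 F1=3 F2=0; commitIndex=3
Op 7: F2 acks idx 1 -> match: F0=5 F1=3 F2=1; commitIndex=3
Op 8: F0 acks idx 3 -> match: F0=5 F1=3 F2=1; commitIndex=3
Op 9: F2 acks idx 4 -> match: F0=5 F1=3 F2=4; commitIndex=4
Op 10: append 3 -> log_len=8
Op 11: append 1 -> log_len=9
Op 12: append 3 -> log_len=12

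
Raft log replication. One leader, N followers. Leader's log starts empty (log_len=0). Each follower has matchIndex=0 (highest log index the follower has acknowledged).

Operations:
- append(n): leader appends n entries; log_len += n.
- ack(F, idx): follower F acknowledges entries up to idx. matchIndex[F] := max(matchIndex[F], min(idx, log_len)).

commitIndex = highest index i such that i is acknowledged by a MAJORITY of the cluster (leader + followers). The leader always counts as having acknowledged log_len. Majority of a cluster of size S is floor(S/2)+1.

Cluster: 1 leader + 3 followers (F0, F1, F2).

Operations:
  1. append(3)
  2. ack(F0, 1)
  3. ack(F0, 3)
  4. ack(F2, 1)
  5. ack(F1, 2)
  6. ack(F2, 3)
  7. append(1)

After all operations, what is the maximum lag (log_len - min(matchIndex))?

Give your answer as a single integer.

Answer: 2

Derivation:
Op 1: append 3 -> log_len=3
Op 2: F0 acks idx 1 -> match: F0=1 F1=0 F2=0; commitIndex=0
Op 3: F0 acks idx 3 -> match: F0=3 F1=0 F2=0; commitIndex=0
Op 4: F2 acks idx 1 -> match: F0=3 F1=0 F2=1; commitIndex=1
Op 5: F1 acks idx 2 -> match: F0=3 F1=2 F2=1; commitIndex=2
Op 6: F2 acks idx 3 -> match: F0=3 F1=2 F2=3; commitIndex=3
Op 7: append 1 -> log_len=4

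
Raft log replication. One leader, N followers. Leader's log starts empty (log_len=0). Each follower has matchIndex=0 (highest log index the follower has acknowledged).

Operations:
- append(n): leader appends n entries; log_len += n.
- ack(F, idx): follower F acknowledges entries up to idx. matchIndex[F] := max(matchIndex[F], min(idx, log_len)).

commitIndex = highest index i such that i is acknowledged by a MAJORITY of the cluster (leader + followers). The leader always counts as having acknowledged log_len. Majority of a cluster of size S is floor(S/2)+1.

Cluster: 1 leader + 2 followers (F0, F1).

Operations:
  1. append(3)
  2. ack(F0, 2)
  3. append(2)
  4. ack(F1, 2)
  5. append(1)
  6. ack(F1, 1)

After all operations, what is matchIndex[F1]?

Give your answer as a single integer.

Answer: 2

Derivation:
Op 1: append 3 -> log_len=3
Op 2: F0 acks idx 2 -> match: F0=2 F1=0; commitIndex=2
Op 3: append 2 -> log_len=5
Op 4: F1 acks idx 2 -> match: F0=2 F1=2; commitIndex=2
Op 5: append 1 -> log_len=6
Op 6: F1 acks idx 1 -> match: F0=2 F1=2; commitIndex=2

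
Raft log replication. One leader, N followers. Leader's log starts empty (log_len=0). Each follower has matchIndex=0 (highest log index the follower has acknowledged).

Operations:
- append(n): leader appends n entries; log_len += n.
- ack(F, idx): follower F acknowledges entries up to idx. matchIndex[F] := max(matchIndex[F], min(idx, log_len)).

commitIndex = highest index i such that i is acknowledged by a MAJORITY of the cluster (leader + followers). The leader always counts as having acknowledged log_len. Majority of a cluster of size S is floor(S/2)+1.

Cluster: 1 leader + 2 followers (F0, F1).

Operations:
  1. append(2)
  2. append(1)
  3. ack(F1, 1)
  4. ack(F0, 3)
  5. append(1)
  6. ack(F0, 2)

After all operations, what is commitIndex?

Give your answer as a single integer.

Op 1: append 2 -> log_len=2
Op 2: append 1 -> log_len=3
Op 3: F1 acks idx 1 -> match: F0=0 F1=1; commitIndex=1
Op 4: F0 acks idx 3 -> match: F0=3 F1=1; commitIndex=3
Op 5: append 1 -> log_len=4
Op 6: F0 acks idx 2 -> match: F0=3 F1=1; commitIndex=3

Answer: 3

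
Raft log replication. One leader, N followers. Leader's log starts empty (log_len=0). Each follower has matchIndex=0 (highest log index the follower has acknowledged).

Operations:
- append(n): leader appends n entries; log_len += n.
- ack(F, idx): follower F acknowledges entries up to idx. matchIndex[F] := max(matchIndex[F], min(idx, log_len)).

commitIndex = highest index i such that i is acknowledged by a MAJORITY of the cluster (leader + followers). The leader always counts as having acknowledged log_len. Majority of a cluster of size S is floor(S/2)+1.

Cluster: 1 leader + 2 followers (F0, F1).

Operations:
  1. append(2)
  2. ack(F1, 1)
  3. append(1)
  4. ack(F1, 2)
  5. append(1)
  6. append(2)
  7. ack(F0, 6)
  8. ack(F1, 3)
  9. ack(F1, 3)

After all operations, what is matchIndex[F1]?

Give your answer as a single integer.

Op 1: append 2 -> log_len=2
Op 2: F1 acks idx 1 -> match: F0=0 F1=1; commitIndex=1
Op 3: append 1 -> log_len=3
Op 4: F1 acks idx 2 -> match: F0=0 F1=2; commitIndex=2
Op 5: append 1 -> log_len=4
Op 6: append 2 -> log_len=6
Op 7: F0 acks idx 6 -> match: F0=6 F1=2; commitIndex=6
Op 8: F1 acks idx 3 -> match: F0=6 F1=3; commitIndex=6
Op 9: F1 acks idx 3 -> match: F0=6 F1=3; commitIndex=6

Answer: 3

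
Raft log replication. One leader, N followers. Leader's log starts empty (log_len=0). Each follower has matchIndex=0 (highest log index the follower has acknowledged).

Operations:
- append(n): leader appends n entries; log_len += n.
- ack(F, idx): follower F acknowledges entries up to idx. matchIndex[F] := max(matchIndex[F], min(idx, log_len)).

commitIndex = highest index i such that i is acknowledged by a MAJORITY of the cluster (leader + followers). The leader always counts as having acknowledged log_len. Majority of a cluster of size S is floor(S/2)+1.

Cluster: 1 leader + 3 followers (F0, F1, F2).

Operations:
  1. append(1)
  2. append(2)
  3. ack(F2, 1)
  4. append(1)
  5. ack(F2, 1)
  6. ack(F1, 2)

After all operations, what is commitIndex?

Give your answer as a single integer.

Op 1: append 1 -> log_len=1
Op 2: append 2 -> log_len=3
Op 3: F2 acks idx 1 -> match: F0=0 F1=0 F2=1; commitIndex=0
Op 4: append 1 -> log_len=4
Op 5: F2 acks idx 1 -> match: F0=0 F1=0 F2=1; commitIndex=0
Op 6: F1 acks idx 2 -> match: F0=0 F1=2 F2=1; commitIndex=1

Answer: 1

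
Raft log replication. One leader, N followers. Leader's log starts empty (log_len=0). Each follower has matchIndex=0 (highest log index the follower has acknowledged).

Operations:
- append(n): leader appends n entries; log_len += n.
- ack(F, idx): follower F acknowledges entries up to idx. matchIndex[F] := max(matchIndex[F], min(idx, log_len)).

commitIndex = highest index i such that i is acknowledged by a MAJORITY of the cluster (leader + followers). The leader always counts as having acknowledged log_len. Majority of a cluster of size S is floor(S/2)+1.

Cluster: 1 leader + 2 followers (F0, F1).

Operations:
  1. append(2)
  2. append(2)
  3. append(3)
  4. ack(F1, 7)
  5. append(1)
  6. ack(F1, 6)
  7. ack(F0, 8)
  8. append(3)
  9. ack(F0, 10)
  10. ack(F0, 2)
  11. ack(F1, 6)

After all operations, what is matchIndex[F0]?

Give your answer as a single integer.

Op 1: append 2 -> log_len=2
Op 2: append 2 -> log_len=4
Op 3: append 3 -> log_len=7
Op 4: F1 acks idx 7 -> match: F0=0 F1=7; commitIndex=7
Op 5: append 1 -> log_len=8
Op 6: F1 acks idx 6 -> match: F0=0 F1=7; commitIndex=7
Op 7: F0 acks idx 8 -> match: F0=8 F1=7; commitIndex=8
Op 8: append 3 -> log_len=11
Op 9: F0 acks idx 10 -> match: F0=10 F1=7; commitIndex=10
Op 10: F0 acks idx 2 -> match: F0=10 F1=7; commitIndex=10
Op 11: F1 acks idx 6 -> match: F0=10 F1=7; commitIndex=10

Answer: 10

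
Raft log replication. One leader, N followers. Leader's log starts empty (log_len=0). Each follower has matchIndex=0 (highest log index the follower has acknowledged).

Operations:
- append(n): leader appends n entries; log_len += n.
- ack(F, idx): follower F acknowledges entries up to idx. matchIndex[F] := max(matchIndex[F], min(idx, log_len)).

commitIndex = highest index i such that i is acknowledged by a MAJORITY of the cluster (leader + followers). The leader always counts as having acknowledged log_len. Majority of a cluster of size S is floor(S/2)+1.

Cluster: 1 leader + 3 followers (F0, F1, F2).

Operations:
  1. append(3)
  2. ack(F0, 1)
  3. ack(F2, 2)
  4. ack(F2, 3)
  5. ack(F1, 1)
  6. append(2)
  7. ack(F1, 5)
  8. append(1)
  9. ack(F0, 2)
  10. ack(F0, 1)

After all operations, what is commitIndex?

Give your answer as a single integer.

Op 1: append 3 -> log_len=3
Op 2: F0 acks idx 1 -> match: F0=1 F1=0 F2=0; commitIndex=0
Op 3: F2 acks idx 2 -> match: F0=1 F1=0 F2=2; commitIndex=1
Op 4: F2 acks idx 3 -> match: F0=1 F1=0 F2=3; commitIndex=1
Op 5: F1 acks idx 1 -> match: F0=1 F1=1 F2=3; commitIndex=1
Op 6: append 2 -> log_len=5
Op 7: F1 acks idx 5 -> match: F0=1 F1=5 F2=3; commitIndex=3
Op 8: append 1 -> log_len=6
Op 9: F0 acks idx 2 -> match: F0=2 F1=5 F2=3; commitIndex=3
Op 10: F0 acks idx 1 -> match: F0=2 F1=5 F2=3; commitIndex=3

Answer: 3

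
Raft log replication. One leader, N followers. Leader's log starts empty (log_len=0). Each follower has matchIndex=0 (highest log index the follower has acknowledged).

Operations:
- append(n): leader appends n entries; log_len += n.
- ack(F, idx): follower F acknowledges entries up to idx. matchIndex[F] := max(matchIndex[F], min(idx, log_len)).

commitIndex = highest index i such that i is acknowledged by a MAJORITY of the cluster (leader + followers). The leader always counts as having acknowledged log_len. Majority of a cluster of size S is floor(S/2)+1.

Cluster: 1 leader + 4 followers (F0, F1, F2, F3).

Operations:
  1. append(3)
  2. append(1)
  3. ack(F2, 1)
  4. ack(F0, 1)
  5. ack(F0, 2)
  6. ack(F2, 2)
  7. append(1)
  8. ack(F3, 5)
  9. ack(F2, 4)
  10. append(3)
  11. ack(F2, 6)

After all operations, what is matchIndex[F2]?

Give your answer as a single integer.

Op 1: append 3 -> log_len=3
Op 2: append 1 -> log_len=4
Op 3: F2 acks idx 1 -> match: F0=0 F1=0 F2=1 F3=0; commitIndex=0
Op 4: F0 acks idx 1 -> match: F0=1 F1=0 F2=1 F3=0; commitIndex=1
Op 5: F0 acks idx 2 -> match: F0=2 F1=0 F2=1 F3=0; commitIndex=1
Op 6: F2 acks idx 2 -> match: F0=2 F1=0 F2=2 F3=0; commitIndex=2
Op 7: append 1 -> log_len=5
Op 8: F3 acks idx 5 -> match: F0=2 F1=0 F2=2 F3=5; commitIndex=2
Op 9: F2 acks idx 4 -> match: F0=2 F1=0 F2=4 F3=5; commitIndex=4
Op 10: append 3 -> log_len=8
Op 11: F2 acks idx 6 -> match: F0=2 F1=0 F2=6 F3=5; commitIndex=5

Answer: 6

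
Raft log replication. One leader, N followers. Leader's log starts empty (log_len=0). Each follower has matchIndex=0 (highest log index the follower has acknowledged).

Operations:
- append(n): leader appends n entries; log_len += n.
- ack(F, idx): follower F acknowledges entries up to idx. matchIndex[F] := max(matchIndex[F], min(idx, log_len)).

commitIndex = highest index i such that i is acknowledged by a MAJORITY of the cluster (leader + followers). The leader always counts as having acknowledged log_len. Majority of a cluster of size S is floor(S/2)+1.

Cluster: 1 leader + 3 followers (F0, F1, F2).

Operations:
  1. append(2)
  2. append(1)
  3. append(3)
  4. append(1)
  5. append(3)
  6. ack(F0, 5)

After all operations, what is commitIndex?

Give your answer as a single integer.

Answer: 0

Derivation:
Op 1: append 2 -> log_len=2
Op 2: append 1 -> log_len=3
Op 3: append 3 -> log_len=6
Op 4: append 1 -> log_len=7
Op 5: append 3 -> log_len=10
Op 6: F0 acks idx 5 -> match: F0=5 F1=0 F2=0; commitIndex=0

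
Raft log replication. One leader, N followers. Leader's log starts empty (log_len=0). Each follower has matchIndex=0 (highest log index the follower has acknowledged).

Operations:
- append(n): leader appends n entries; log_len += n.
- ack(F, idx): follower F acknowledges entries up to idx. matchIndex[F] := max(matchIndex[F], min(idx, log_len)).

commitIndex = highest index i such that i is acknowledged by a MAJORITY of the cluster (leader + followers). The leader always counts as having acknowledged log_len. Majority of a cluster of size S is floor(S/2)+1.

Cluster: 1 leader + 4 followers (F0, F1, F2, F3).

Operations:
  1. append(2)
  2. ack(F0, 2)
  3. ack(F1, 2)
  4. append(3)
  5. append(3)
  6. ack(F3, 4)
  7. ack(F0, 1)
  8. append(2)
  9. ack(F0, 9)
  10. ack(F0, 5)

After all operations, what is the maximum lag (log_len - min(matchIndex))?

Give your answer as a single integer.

Op 1: append 2 -> log_len=2
Op 2: F0 acks idx 2 -> match: F0=2 F1=0 F2=0 F3=0; commitIndex=0
Op 3: F1 acks idx 2 -> match: F0=2 F1=2 F2=0 F3=0; commitIndex=2
Op 4: append 3 -> log_len=5
Op 5: append 3 -> log_len=8
Op 6: F3 acks idx 4 -> match: F0=2 F1=2 F2=0 F3=4; commitIndex=2
Op 7: F0 acks idx 1 -> match: F0=2 F1=2 F2=0 F3=4; commitIndex=2
Op 8: append 2 -> log_len=10
Op 9: F0 acks idx 9 -> match: F0=9 F1=2 F2=0 F3=4; commitIndex=4
Op 10: F0 acks idx 5 -> match: F0=9 F1=2 F2=0 F3=4; commitIndex=4

Answer: 10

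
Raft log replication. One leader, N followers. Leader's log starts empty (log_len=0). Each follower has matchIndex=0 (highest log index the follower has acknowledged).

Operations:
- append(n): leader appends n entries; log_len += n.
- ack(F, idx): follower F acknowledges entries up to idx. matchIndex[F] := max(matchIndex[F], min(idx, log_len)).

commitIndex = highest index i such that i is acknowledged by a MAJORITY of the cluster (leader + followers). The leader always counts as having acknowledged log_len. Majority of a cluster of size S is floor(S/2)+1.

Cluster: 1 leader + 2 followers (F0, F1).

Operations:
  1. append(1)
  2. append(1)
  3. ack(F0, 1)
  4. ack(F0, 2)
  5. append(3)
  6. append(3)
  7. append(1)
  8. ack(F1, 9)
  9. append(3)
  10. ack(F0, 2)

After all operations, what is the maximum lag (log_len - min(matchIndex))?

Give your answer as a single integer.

Answer: 10

Derivation:
Op 1: append 1 -> log_len=1
Op 2: append 1 -> log_len=2
Op 3: F0 acks idx 1 -> match: F0=1 F1=0; commitIndex=1
Op 4: F0 acks idx 2 -> match: F0=2 F1=0; commitIndex=2
Op 5: append 3 -> log_len=5
Op 6: append 3 -> log_len=8
Op 7: append 1 -> log_len=9
Op 8: F1 acks idx 9 -> match: F0=2 F1=9; commitIndex=9
Op 9: append 3 -> log_len=12
Op 10: F0 acks idx 2 -> match: F0=2 F1=9; commitIndex=9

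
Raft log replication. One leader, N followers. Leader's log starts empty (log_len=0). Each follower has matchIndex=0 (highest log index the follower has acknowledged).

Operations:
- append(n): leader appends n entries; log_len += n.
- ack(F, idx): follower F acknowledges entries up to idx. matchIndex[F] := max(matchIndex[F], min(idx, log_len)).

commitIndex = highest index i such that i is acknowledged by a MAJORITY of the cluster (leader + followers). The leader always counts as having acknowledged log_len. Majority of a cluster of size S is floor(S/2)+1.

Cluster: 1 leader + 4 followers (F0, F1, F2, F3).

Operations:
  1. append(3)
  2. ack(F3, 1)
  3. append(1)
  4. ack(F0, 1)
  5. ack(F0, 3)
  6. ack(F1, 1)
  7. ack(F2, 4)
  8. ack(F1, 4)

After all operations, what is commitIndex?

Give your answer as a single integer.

Answer: 4

Derivation:
Op 1: append 3 -> log_len=3
Op 2: F3 acks idx 1 -> match: F0=0 F1=0 F2=0 F3=1; commitIndex=0
Op 3: append 1 -> log_len=4
Op 4: F0 acks idx 1 -> match: F0=1 F1=0 F2=0 F3=1; commitIndex=1
Op 5: F0 acks idx 3 -> match: F0=3 F1=0 F2=0 F3=1; commitIndex=1
Op 6: F1 acks idx 1 -> match: F0=3 F1=1 F2=0 F3=1; commitIndex=1
Op 7: F2 acks idx 4 -> match: F0=3 F1=1 F2=4 F3=1; commitIndex=3
Op 8: F1 acks idx 4 -> match: F0=3 F1=4 F2=4 F3=1; commitIndex=4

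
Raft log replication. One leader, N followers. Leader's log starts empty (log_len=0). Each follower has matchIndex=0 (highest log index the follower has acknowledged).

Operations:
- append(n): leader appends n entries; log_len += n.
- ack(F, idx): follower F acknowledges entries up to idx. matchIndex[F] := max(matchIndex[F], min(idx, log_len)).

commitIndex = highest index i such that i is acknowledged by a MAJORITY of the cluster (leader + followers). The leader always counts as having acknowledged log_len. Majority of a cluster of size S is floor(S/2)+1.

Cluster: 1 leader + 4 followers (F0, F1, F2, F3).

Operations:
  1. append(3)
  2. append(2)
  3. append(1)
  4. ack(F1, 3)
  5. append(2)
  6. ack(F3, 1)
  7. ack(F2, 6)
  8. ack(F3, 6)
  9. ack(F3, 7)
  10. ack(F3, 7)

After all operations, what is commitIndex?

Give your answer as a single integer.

Answer: 6

Derivation:
Op 1: append 3 -> log_len=3
Op 2: append 2 -> log_len=5
Op 3: append 1 -> log_len=6
Op 4: F1 acks idx 3 -> match: F0=0 F1=3 F2=0 F3=0; commitIndex=0
Op 5: append 2 -> log_len=8
Op 6: F3 acks idx 1 -> match: F0=0 F1=3 F2=0 F3=1; commitIndex=1
Op 7: F2 acks idx 6 -> match: F0=0 F1=3 F2=6 F3=1; commitIndex=3
Op 8: F3 acks idx 6 -> match: F0=0 F1=3 F2=6 F3=6; commitIndex=6
Op 9: F3 acks idx 7 -> match: F0=0 F1=3 F2=6 F3=7; commitIndex=6
Op 10: F3 acks idx 7 -> match: F0=0 F1=3 F2=6 F3=7; commitIndex=6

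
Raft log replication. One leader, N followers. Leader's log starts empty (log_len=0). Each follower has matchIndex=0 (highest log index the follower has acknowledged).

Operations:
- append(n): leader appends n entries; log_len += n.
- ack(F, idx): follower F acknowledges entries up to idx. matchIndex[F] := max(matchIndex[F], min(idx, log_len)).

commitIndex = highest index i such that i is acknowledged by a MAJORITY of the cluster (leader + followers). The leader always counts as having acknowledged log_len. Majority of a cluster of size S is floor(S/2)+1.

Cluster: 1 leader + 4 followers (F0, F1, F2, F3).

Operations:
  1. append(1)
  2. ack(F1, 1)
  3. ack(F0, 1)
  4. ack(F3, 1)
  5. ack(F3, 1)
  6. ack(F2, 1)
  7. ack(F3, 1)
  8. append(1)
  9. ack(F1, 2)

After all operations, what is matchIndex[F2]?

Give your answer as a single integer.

Answer: 1

Derivation:
Op 1: append 1 -> log_len=1
Op 2: F1 acks idx 1 -> match: F0=0 F1=1 F2=0 F3=0; commitIndex=0
Op 3: F0 acks idx 1 -> match: F0=1 F1=1 F2=0 F3=0; commitIndex=1
Op 4: F3 acks idx 1 -> match: F0=1 F1=1 F2=0 F3=1; commitIndex=1
Op 5: F3 acks idx 1 -> match: F0=1 F1=1 F2=0 F3=1; commitIndex=1
Op 6: F2 acks idx 1 -> match: F0=1 F1=1 F2=1 F3=1; commitIndex=1
Op 7: F3 acks idx 1 -> match: F0=1 F1=1 F2=1 F3=1; commitIndex=1
Op 8: append 1 -> log_len=2
Op 9: F1 acks idx 2 -> match: F0=1 F1=2 F2=1 F3=1; commitIndex=1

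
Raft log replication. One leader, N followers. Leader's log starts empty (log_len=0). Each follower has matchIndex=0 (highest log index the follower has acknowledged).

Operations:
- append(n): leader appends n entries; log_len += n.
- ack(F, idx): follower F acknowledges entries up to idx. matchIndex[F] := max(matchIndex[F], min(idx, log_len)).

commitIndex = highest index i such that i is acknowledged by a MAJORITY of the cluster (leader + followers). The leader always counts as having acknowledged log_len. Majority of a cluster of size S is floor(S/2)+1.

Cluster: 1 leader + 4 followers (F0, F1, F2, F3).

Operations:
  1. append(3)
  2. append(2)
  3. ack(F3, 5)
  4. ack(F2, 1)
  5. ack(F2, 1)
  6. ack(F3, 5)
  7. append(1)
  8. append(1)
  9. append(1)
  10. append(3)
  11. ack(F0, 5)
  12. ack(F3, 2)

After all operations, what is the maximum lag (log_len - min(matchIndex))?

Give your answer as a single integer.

Answer: 11

Derivation:
Op 1: append 3 -> log_len=3
Op 2: append 2 -> log_len=5
Op 3: F3 acks idx 5 -> match: F0=0 F1=0 F2=0 F3=5; commitIndex=0
Op 4: F2 acks idx 1 -> match: F0=0 F1=0 F2=1 F3=5; commitIndex=1
Op 5: F2 acks idx 1 -> match: F0=0 F1=0 F2=1 F3=5; commitIndex=1
Op 6: F3 acks idx 5 -> match: F0=0 F1=0 F2=1 F3=5; commitIndex=1
Op 7: append 1 -> log_len=6
Op 8: append 1 -> log_len=7
Op 9: append 1 -> log_len=8
Op 10: append 3 -> log_len=11
Op 11: F0 acks idx 5 -> match: F0=5 F1=0 F2=1 F3=5; commitIndex=5
Op 12: F3 acks idx 2 -> match: F0=5 F1=0 F2=1 F3=5; commitIndex=5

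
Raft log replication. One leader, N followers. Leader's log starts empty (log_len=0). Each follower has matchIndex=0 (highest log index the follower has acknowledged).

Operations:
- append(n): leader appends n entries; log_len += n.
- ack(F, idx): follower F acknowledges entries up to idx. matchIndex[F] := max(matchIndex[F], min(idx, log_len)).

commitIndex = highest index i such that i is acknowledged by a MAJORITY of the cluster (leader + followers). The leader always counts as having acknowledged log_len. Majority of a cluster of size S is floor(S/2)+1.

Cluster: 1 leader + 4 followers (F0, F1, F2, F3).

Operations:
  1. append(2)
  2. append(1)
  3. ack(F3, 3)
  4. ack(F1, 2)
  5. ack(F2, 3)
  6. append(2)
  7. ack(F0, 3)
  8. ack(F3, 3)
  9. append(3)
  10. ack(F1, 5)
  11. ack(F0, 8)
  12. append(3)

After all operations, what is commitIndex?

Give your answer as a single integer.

Answer: 5

Derivation:
Op 1: append 2 -> log_len=2
Op 2: append 1 -> log_len=3
Op 3: F3 acks idx 3 -> match: F0=0 F1=0 F2=0 F3=3; commitIndex=0
Op 4: F1 acks idx 2 -> match: F0=0 F1=2 F2=0 F3=3; commitIndex=2
Op 5: F2 acks idx 3 -> match: F0=0 F1=2 F2=3 F3=3; commitIndex=3
Op 6: append 2 -> log_len=5
Op 7: F0 acks idx 3 -> match: F0=3 F1=2 F2=3 F3=3; commitIndex=3
Op 8: F3 acks idx 3 -> match: F0=3 F1=2 F2=3 F3=3; commitIndex=3
Op 9: append 3 -> log_len=8
Op 10: F1 acks idx 5 -> match: F0=3 F1=5 F2=3 F3=3; commitIndex=3
Op 11: F0 acks idx 8 -> match: F0=8 F1=5 F2=3 F3=3; commitIndex=5
Op 12: append 3 -> log_len=11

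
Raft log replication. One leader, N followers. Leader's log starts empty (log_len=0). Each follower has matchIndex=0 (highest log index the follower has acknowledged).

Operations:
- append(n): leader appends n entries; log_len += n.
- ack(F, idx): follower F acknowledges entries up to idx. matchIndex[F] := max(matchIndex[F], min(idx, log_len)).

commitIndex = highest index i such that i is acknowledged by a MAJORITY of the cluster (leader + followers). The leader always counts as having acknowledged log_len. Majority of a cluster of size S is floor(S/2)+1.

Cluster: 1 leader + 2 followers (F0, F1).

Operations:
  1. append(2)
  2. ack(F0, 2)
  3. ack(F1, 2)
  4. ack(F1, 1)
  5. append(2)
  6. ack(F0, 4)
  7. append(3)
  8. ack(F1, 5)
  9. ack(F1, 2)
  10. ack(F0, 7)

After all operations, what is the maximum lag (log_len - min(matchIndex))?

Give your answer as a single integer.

Answer: 2

Derivation:
Op 1: append 2 -> log_len=2
Op 2: F0 acks idx 2 -> match: F0=2 F1=0; commitIndex=2
Op 3: F1 acks idx 2 -> match: F0=2 F1=2; commitIndex=2
Op 4: F1 acks idx 1 -> match: F0=2 F1=2; commitIndex=2
Op 5: append 2 -> log_len=4
Op 6: F0 acks idx 4 -> match: F0=4 F1=2; commitIndex=4
Op 7: append 3 -> log_len=7
Op 8: F1 acks idx 5 -> match: F0=4 F1=5; commitIndex=5
Op 9: F1 acks idx 2 -> match: F0=4 F1=5; commitIndex=5
Op 10: F0 acks idx 7 -> match: F0=7 F1=5; commitIndex=7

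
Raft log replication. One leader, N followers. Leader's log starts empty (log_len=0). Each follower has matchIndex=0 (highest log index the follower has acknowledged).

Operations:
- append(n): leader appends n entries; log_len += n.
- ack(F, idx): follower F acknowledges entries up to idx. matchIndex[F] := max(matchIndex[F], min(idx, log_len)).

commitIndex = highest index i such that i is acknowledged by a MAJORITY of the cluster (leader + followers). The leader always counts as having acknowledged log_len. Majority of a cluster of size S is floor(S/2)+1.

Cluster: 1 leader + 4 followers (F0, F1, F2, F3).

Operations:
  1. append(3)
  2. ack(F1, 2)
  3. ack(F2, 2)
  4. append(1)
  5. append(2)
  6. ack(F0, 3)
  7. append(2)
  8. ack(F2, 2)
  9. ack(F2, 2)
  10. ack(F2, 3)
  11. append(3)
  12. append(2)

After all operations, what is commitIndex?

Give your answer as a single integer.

Op 1: append 3 -> log_len=3
Op 2: F1 acks idx 2 -> match: F0=0 F1=2 F2=0 F3=0; commitIndex=0
Op 3: F2 acks idx 2 -> match: F0=0 F1=2 F2=2 F3=0; commitIndex=2
Op 4: append 1 -> log_len=4
Op 5: append 2 -> log_len=6
Op 6: F0 acks idx 3 -> match: F0=3 F1=2 F2=2 F3=0; commitIndex=2
Op 7: append 2 -> log_len=8
Op 8: F2 acks idx 2 -> match: F0=3 F1=2 F2=2 F3=0; commitIndex=2
Op 9: F2 acks idx 2 -> match: F0=3 F1=2 F2=2 F3=0; commitIndex=2
Op 10: F2 acks idx 3 -> match: F0=3 F1=2 F2=3 F3=0; commitIndex=3
Op 11: append 3 -> log_len=11
Op 12: append 2 -> log_len=13

Answer: 3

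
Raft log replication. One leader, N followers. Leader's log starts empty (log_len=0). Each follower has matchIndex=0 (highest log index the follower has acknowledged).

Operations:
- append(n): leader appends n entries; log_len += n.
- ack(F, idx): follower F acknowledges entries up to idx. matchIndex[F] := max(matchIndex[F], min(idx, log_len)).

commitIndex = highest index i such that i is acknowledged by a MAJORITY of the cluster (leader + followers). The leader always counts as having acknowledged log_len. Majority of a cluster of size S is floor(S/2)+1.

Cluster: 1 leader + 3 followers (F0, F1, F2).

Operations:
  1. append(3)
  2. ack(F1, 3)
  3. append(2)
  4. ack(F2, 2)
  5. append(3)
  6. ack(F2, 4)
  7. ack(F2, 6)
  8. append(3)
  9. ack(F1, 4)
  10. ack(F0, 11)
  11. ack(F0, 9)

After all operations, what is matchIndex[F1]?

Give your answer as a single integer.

Answer: 4

Derivation:
Op 1: append 3 -> log_len=3
Op 2: F1 acks idx 3 -> match: F0=0 F1=3 F2=0; commitIndex=0
Op 3: append 2 -> log_len=5
Op 4: F2 acks idx 2 -> match: F0=0 F1=3 F2=2; commitIndex=2
Op 5: append 3 -> log_len=8
Op 6: F2 acks idx 4 -> match: F0=0 F1=3 F2=4; commitIndex=3
Op 7: F2 acks idx 6 -> match: F0=0 F1=3 F2=6; commitIndex=3
Op 8: append 3 -> log_len=11
Op 9: F1 acks idx 4 -> match: F0=0 F1=4 F2=6; commitIndex=4
Op 10: F0 acks idx 11 -> match: F0=11 F1=4 F2=6; commitIndex=6
Op 11: F0 acks idx 9 -> match: F0=11 F1=4 F2=6; commitIndex=6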